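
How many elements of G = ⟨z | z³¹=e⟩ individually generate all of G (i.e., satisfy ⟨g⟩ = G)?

G is cyclic of order 31. An element generates G iff its order is 31, and a cyclic group of order 31 has exactly φ(31) = 30 such elements.

Answer: 30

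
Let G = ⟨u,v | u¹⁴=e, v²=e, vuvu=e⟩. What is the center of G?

An element z ∈ Z(G) iff z commutes with every generator.
For example u⁷ is central: (u⁷)·u = u⁸ = u·(u⁷); (u⁷)·v = u⁷v = v·(u⁷).
Whereas u ∉ Z(G) since u·v = uv ≠ u¹³v = v·u.
Checking each of the 28 elements this way gives Z(G) = {e, u⁷}, of order 2.

Answer: {e, u⁷}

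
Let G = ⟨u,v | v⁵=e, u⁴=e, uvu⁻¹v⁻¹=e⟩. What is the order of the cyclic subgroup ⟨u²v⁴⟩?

|⟨u²v⁴⟩| equals the order of u²v⁴. Compute successive powers until reaching e:
  (u²v⁴)¹ = u²v⁴, (u²v⁴)² = v³, (u²v⁴)³ = u²v², (u²v⁴)⁴ = v, (u²v⁴)⁵ = u², (u²v⁴)⁶ = v⁴, (u²v⁴)⁷ = u²v³, (u²v⁴)⁸ = v², (u²v⁴)⁹ = u²v, (u²v⁴)¹⁰ = e.
The smallest positive k with (u²v⁴)ᵏ = e is 10, so |⟨u²v⁴⟩| = 10.

Answer: 10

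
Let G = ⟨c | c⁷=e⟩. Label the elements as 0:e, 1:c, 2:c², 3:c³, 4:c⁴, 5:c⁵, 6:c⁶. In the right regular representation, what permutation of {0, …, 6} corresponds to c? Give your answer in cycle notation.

(0 1 2 3 4 5 6)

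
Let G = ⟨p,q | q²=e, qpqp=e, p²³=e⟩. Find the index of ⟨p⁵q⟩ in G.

First find ord(p⁵q) by computing successive powers:
  (p⁵q)¹ = p⁵q, (p⁵q)² = e.
So |⟨p⁵q⟩| = ord(p⁵q) = 2. With |G| = 46, by Lagrange [G : ⟨p⁵q⟩] = 46/2 = 23.

Answer: 23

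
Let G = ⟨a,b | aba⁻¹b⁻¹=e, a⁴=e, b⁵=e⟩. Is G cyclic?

|G| = 20. The element ab has order 20 (its powers give 20 distinct elements), so ⟨ab⟩ = G and G is cyclic.

Answer: Yes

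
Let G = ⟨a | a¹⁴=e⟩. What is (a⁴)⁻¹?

The order of (a⁴) is 7 (smallest k with (a⁴)ᵏ = e), so (a⁴)⁻¹ = (a⁴)⁶ = a¹⁰.
Check: (a⁴) · (a¹⁰) → (a⁴) · a¹⁰ = e, giving e as required.

Answer: a¹⁰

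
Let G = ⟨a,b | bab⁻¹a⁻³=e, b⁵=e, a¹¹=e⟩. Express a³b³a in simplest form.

Multiply left to right, reducing at each step:
  (a³) · b³ = a³b³
  (a³b³) · a = a⁸b³

Answer: a⁸b³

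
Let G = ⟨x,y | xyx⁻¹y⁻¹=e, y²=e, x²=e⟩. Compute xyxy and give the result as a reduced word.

Multiply left to right, reducing at each step:
  x · y = xy
  (xy) · x = y
  y · y = e

Answer: e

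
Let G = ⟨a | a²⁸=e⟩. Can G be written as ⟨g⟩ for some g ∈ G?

|G| = 28. The element a has order 28 (its powers give 28 distinct elements), so ⟨a⟩ = G and G is cyclic.

Answer: Yes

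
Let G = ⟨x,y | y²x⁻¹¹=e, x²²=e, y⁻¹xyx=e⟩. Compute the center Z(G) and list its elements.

An element z ∈ Z(G) iff z commutes with every generator.
For example x¹¹ is central: (x¹¹)·x = x¹² = x·(x¹¹); (x¹¹)·y = y⁻¹ = y·(x¹¹).
Whereas x ∉ Z(G) since x·y = xy ≠ x¹⁰y⁻¹ = y·x.
Checking each of the 44 elements this way gives Z(G) = {e, x¹¹}, of order 2.

Answer: {e, x¹¹}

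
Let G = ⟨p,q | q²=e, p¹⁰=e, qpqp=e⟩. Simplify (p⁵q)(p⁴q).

Compute (p⁵q) · (p⁴q) by multiplying left to right and reducing via the relations at each step:
  (p⁵q) · p⁴ = pq
  (pq) · q = p

Answer: p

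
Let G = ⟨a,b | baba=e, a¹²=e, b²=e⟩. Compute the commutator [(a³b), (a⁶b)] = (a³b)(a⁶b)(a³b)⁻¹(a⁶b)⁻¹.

[(a³b), (a⁶b)] = (a³b)·(a⁶b)·(a³b)⁻¹·(a⁶b)⁻¹.
  (a³b) · (a⁶b) = a⁹
  (a⁹) · (a³b) = b
  b · (a⁶b) = a⁶

Answer: a⁶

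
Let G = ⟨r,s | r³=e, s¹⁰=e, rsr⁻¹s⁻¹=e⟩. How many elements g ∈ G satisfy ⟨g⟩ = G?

G is cyclic of order 30. An element generates G iff its order is 30, and a cyclic group of order 30 has exactly φ(30) = 8 such elements.

Answer: 8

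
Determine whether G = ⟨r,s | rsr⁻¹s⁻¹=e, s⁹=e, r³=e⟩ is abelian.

Each pair of generators commutes: r·s = rs = s·r. Since the generators pairwise commute, every element of G commutes with every other, so G is abelian.

Answer: Yes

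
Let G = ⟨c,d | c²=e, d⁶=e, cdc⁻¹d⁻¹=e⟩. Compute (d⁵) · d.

Compute (d⁵) · d by multiplying left to right and reducing via the relations at each step:
  (d⁵) · d = e

Answer: e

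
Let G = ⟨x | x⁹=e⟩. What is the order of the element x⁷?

Compute successive powers until reaching e:
  (x⁷)¹ = x⁷, (x⁷)² = x⁵, (x⁷)³ = x³, (x⁷)⁴ = x, (x⁷)⁵ = x⁸, (x⁷)⁶ = x⁶, (x⁷)⁷ = x⁴, (x⁷)⁸ = x², (x⁷)⁹ = e.
The smallest positive k with (x⁷)ᵏ = e is 9.

Answer: 9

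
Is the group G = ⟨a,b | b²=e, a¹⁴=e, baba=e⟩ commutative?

a·b = ab but b·a = a¹³b, so a·b ≠ b·a and G is not abelian.

Answer: No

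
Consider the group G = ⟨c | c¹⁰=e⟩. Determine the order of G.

G is generated by a single element, so G is cyclic. The relator gives c¹⁰ = e and no smaller power is forced to be e, so the 10 powers {c, e, c², c³, c⁴, c⁵, c⁶, c⁷, c⁸, c⁹} are distinct. Hence |G| = 10.

Answer: 10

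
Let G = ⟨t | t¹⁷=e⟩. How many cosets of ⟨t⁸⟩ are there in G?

First find ord(t⁸) by computing successive powers:
  (t⁸)¹ = t⁸, (t⁸)² = t¹⁶, (t⁸)³ = t⁷, (t⁸)⁴ = t¹⁵, (t⁸)⁵ = t⁶, (t⁸)⁶ = t¹⁴, (t⁸)⁷ = t⁵, (t⁸)⁸ = t¹³, (t⁸)⁹ = t⁴, (t⁸)¹⁰ = t¹², (t⁸)¹¹ = t³, (t⁸)¹² = t¹¹, (t⁸)¹³ = t², (t⁸)¹⁴ = t¹⁰, (t⁸)¹⁵ = t, (t⁸)¹⁶ = t⁹, (t⁸)¹⁷ = e.
So |⟨t⁸⟩| = ord(t⁸) = 17. With |G| = 17, by Lagrange [G : ⟨t⁸⟩] = 17/17 = 1.

Answer: 1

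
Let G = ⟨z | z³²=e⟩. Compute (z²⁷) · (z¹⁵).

Compute (z²⁷) · (z¹⁵) by multiplying left to right and reducing via the relations at each step:
  (z²⁷) · z¹⁵ = z¹⁰

Answer: z¹⁰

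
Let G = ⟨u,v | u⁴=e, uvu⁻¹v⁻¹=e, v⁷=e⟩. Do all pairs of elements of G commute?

Each pair of generators commutes: u·v = uv = v·u. Since the generators pairwise commute, every element of G commutes with every other, so G is abelian.

Answer: Yes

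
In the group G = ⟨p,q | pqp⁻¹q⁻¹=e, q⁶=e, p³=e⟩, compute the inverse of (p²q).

The order of (p²q) is 6 (smallest k with (p²q)ᵏ = e), so (p²q)⁻¹ = (p²q)⁵ = pq⁵.
Check: (p²q) · (pq⁵) → (p²q) · p = q;   q · q⁵ = e, giving e as required.

Answer: pq⁵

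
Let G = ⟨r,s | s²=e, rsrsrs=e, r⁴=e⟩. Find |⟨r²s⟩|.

|⟨r²s⟩| equals the order of r²s. Compute successive powers until reaching e:
  (r²s)¹ = r²s, (r²s)² = r²sr²s, (r²s)³ = sr², (r²s)⁴ = e.
The smallest positive k with (r²s)ᵏ = e is 4, so |⟨r²s⟩| = 4.

Answer: 4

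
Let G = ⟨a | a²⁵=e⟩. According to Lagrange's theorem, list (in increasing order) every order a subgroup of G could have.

|G| = 25 = 5². By Lagrange's theorem the order of any subgroup divides 25; the divisors of 25 are 1, 5, 25.

Answer: 1, 5, 25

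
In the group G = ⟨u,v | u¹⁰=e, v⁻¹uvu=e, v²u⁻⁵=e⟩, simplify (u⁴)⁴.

Compute successive powers of (u⁴), reducing at each step:
  (u⁴)²: (u⁴) · u⁴ = u⁸
  (u⁴)³: (u⁸) · u⁴ = u²
  (u⁴)⁴: (u²) · u⁴ = u⁶

Answer: u⁶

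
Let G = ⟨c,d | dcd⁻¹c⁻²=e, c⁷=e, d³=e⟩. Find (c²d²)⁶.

Compute successive powers of (c²d²), reducing at each step:
  (c²d²)²: (c²d²) · c² = c³d²;   (c³d²) · d² = c³d
  (c²d²)³: (c³d) · c² = d;   d · d² = e
  (c²d²)⁴: e · c² = c²;   (c²) · d² = c²d²
  (c²d²)⁵: (c²d²) · c² = c³d²;   (c³d²) · d² = c³d
  (c²d²)⁶: (c³d) · c² = d;   d · d² = e

Answer: e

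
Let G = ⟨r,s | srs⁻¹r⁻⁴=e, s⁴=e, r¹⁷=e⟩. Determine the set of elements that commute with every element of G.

An element z ∈ Z(G) iff z commutes with every generator.
For example e is central: e·r = r = r·e; e·s = s = s·e.
Whereas r ∉ Z(G) since r·s = rs ≠ r⁴s = s·r.
Checking each of the 68 elements this way gives Z(G) = {e}, of order 1.

Answer: {e}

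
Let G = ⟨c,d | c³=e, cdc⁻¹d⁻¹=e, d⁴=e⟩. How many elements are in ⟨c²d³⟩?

|⟨c²d³⟩| equals the order of c²d³. Compute successive powers until reaching e:
  (c²d³)¹ = c²d³, (c²d³)² = cd², (c²d³)³ = d, (c²d³)⁴ = c², (c²d³)⁵ = cd³, (c²d³)⁶ = d², (c²d³)⁷ = c²d, (c²d³)⁸ = c, (c²d³)⁹ = d³, (c²d³)¹⁰ = c²d², (c²d³)¹¹ = cd, (c²d³)¹² = e.
The smallest positive k with (c²d³)ᵏ = e is 12, so |⟨c²d³⟩| = 12.

Answer: 12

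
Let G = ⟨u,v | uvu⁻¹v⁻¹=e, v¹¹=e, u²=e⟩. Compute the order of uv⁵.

Compute successive powers until reaching e:
  (uv⁵)¹ = uv⁵, (uv⁵)² = v¹⁰, (uv⁵)³ = uv⁴, (uv⁵)⁴ = v⁹, (uv⁵)⁵ = uv³, (uv⁵)⁶ = v⁸, (uv⁵)⁷ = uv², (uv⁵)⁸ = v⁷, (uv⁵)⁹ = uv, (uv⁵)¹⁰ = v⁶, (uv⁵)¹¹ = u, (uv⁵)¹² = v⁵, (uv⁵)¹³ = uv¹⁰, (uv⁵)¹⁴ = v⁴, (uv⁵)¹⁵ = uv⁹, (uv⁵)¹⁶ = v³, (uv⁵)¹⁷ = uv⁸, (uv⁵)¹⁸ = v², (uv⁵)¹⁹ = uv⁷, (uv⁵)²⁰ = v, (uv⁵)²¹ = uv⁶, (uv⁵)²² = e.
The smallest positive k with (uv⁵)ᵏ = e is 22.

Answer: 22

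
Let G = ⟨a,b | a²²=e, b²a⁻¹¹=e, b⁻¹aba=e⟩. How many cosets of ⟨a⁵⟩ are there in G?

First find ord(a⁵) by computing successive powers:
  (a⁵)¹ = a⁵, (a⁵)² = a¹⁰, (a⁵)³ = a¹⁵, (a⁵)⁴ = a²⁰, (a⁵)⁵ = a³, (a⁵)⁶ = a⁸, (a⁵)⁷ = a¹³, (a⁵)⁸ = a¹⁸, (a⁵)⁹ = a, (a⁵)¹⁰ = a⁶, (a⁵)¹¹ = a¹¹, (a⁵)¹² = a¹⁶, (a⁵)¹³ = a²¹, (a⁵)¹⁴ = a⁴, (a⁵)¹⁵ = a⁹, (a⁵)¹⁶ = a¹⁴, (a⁵)¹⁷ = a¹⁹, (a⁵)¹⁸ = a², (a⁵)¹⁹ = a⁷, (a⁵)²⁰ = a¹², (a⁵)²¹ = a¹⁷, (a⁵)²² = e.
So |⟨a⁵⟩| = ord(a⁵) = 22. With |G| = 44, by Lagrange [G : ⟨a⁵⟩] = 44/22 = 2.

Answer: 2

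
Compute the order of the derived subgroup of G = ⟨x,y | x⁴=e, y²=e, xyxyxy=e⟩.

G' = [G, G] is generated by all commutators. The generator-pair commutators are: [x, y] = x²yx.
The subgroup they normally generate is {e, x², xy, yx³, x²yx, x³y, x²yx³, yx, xyx², yx²y, x²yx²y, x³yx²}, of order 12.
Check: |G/G'| = 24/12 = 2 is the order of the abelianisation.

Answer: 12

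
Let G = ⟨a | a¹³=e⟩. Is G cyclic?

|G| = 13. The element a has order 13 (its powers give 13 distinct elements), so ⟨a⟩ = G and G is cyclic.

Answer: Yes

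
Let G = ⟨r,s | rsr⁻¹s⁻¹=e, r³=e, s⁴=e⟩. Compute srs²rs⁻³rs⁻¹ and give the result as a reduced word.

Multiply left to right, reducing at each step:
  s · r = rs
  (rs) · s² = rs³
  (rs³) · r = r²s³
  (r²s³) · s⁻³ = r²
  (r²) · r = e
  e · s⁻¹ = s³

Answer: s³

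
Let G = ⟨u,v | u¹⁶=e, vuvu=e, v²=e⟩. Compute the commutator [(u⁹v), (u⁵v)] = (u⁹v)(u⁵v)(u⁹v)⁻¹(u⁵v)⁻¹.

[(u⁹v), (u⁵v)] = (u⁹v)·(u⁵v)·(u⁹v)⁻¹·(u⁵v)⁻¹.
  (u⁹v) · (u⁵v) = u⁴
  (u⁴) · (u⁹v) = u¹³v
  (u¹³v) · (u⁵v) = u⁸

Answer: u⁸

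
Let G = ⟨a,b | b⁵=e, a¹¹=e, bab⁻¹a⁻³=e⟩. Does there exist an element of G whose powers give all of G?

Every cyclic group is abelian. But a·b = ab while b·a = a³b, so a·b ≠ b·a and G is not abelian. Hence G is not cyclic.

Answer: No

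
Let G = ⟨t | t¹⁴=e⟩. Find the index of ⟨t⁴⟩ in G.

First find ord(t⁴) by computing successive powers:
  (t⁴)¹ = t⁴, (t⁴)² = t⁸, (t⁴)³ = t¹², (t⁴)⁴ = t², (t⁴)⁵ = t⁶, (t⁴)⁶ = t¹⁰, (t⁴)⁷ = e.
So |⟨t⁴⟩| = ord(t⁴) = 7. With |G| = 14, by Lagrange [G : ⟨t⁴⟩] = 14/7 = 2.

Answer: 2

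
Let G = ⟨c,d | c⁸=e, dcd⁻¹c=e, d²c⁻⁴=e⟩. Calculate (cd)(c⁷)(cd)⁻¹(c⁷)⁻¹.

[(cd), (c⁷)] = (cd)·(c⁷)·(cd)⁻¹·(c⁷)⁻¹.
  (cd) · (c⁷) = c²d
  (c²d) · (cd⁻¹) = c
  c · c = c²

Answer: c²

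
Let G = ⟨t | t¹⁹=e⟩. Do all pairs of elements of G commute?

G has a single generator, so G is cyclic and hence abelian.

Answer: Yes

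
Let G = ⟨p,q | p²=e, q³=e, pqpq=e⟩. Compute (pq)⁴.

Compute successive powers of (pq), reducing at each step:
  (pq)²: (pq) · p = q²;   (q²) · q = e
  (pq)³: e · p = p;   p · q = pq
  (pq)⁴: (pq) · p = q²;   (q²) · q = e

Answer: e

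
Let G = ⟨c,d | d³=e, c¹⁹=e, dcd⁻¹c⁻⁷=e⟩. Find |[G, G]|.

G' = [G, G] is generated by all commutators. The generator-pair commutators are: [c, d] = c¹³.
The subgroup they normally generate is {e, c, c², c³, c⁴, c⁵, c⁶, c⁷, c⁸, c⁹, c¹⁰, c¹¹, c¹², c¹³, c¹⁴, c¹⁵, c¹⁶, c¹⁷, c¹⁸}, of order 19.
Check: |G/G'| = 57/19 = 3 is the order of the abelianisation.

Answer: 19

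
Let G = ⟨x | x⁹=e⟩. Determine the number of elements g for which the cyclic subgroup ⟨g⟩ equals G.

G is cyclic of order 9. An element generates G iff its order is 9, and a cyclic group of order 9 has exactly φ(9) = 6 such elements.

Answer: 6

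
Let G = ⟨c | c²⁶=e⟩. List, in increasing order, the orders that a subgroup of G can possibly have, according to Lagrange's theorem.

|G| = 26 = 2 · 13. By Lagrange's theorem the order of any subgroup divides 26; the divisors of 26 are 1, 2, 13, 26.

Answer: 1, 2, 13, 26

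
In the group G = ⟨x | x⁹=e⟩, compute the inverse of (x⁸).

The order of (x⁸) is 9 (smallest k with (x⁸)ᵏ = e), so (x⁸)⁻¹ = (x⁸)⁸ = x.
Check: (x⁸) · x → (x⁸) · x = e, giving e as required.

Answer: x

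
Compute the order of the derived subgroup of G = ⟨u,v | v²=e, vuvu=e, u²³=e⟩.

G' = [G, G] is generated by all commutators. The generator-pair commutators are: [u, v] = u².
The subgroup they normally generate is {e, u, u², u³, u⁴, u⁵, u⁶, u⁷, u⁸, u⁹, u¹⁰, u¹¹, u¹², u¹³, u¹⁴, u¹⁵, u¹⁶, u¹⁷, u¹⁸, u¹⁹, u²⁰, u²¹, u²²}, of order 23.
Check: |G/G'| = 46/23 = 2 is the order of the abelianisation.

Answer: 23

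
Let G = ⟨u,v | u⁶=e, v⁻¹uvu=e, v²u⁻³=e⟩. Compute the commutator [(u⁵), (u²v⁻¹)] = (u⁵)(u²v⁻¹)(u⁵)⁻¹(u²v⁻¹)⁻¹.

[(u⁵), (u²v⁻¹)] = (u⁵)·(u²v⁻¹)·(u⁵)⁻¹·(u²v⁻¹)⁻¹.
  (u⁵) · (u²v⁻¹) = uv⁻¹
  (uv⁻¹) · u = v⁻¹
  (v⁻¹) · (u²v) = u⁴

Answer: u⁴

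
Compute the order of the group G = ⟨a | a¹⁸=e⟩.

G is generated by a single element, so G is cyclic. The relator gives a¹⁸ = e and no smaller power is forced to be e, so the 18 powers {a, e, a², a³, a⁴, a⁵, a⁶, a⁷, a⁸, a⁹, a¹², a¹³, a¹¹, a¹⁰, a¹⁴, a¹⁵, a¹⁶, a¹⁷} are distinct. Hence |G| = 18.

Answer: 18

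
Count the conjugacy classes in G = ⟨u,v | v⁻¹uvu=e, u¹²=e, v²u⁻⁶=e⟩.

The conjugacy classes (representative and size) are:
  [e] (size 1), [u¹¹] (size 2), [u²] (size 2), [u⁹] (size 2), [u⁴] (size 2), [u⁵] (size 2), [u⁶] (size 1), [u²v] (size 6), [uv] (size 6).
Class equation: 1 + 2 + 2 + 2 + 2 + 2 + 1 + 6 + 6 = 24 = |G|. So G has 9 conjugacy classes.

Answer: 9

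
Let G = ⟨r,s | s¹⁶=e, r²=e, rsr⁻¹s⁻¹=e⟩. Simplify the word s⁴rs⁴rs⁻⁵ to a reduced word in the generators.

Multiply left to right, reducing at each step:
  (s⁴) · r = rs⁴
  (rs⁴) · s⁴ = rs⁸
  (rs⁸) · r = s⁸
  (s⁸) · s⁻⁵ = s³

Answer: s³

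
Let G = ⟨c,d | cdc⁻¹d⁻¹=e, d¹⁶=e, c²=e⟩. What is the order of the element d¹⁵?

Compute successive powers until reaching e:
  (d¹⁵)¹ = d¹⁵, (d¹⁵)² = d¹⁴, (d¹⁵)³ = d¹³, (d¹⁵)⁴ = d¹², (d¹⁵)⁵ = d¹¹, (d¹⁵)⁶ = d¹⁰, (d¹⁵)⁷ = d⁹, (d¹⁵)⁸ = d⁸, (d¹⁵)⁹ = d⁷, (d¹⁵)¹⁰ = d⁶, (d¹⁵)¹¹ = d⁵, (d¹⁵)¹² = d⁴, (d¹⁵)¹³ = d³, (d¹⁵)¹⁴ = d², (d¹⁵)¹⁵ = d, (d¹⁵)¹⁶ = e.
The smallest positive k with (d¹⁵)ᵏ = e is 16.

Answer: 16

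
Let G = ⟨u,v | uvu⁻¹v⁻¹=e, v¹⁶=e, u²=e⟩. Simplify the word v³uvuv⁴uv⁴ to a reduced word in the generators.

Multiply left to right, reducing at each step:
  (v³) · u = uv³
  (uv³) · v = uv⁴
  (uv⁴) · u = v⁴
  (v⁴) · v⁴ = v⁸
  (v⁸) · u = uv⁸
  (uv⁸) · v⁴ = uv¹²

Answer: uv¹²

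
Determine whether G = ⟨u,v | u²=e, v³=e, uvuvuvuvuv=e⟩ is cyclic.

Every cyclic group is abelian. But u·v = uv while v·u = vu, so u·v ≠ v·u and G is not abelian. Hence G is not cyclic.

Answer: No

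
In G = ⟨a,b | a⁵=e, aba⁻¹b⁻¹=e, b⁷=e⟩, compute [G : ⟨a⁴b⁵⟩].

First find ord(a⁴b⁵) by computing successive powers:
  (a⁴b⁵)¹ = a⁴b⁵, (a⁴b⁵)² = a³b³, (a⁴b⁵)³ = a²b, (a⁴b⁵)⁴ = ab⁶, (a⁴b⁵)⁵ = b⁴, (a⁴b⁵)⁶ = a⁴b², (a⁴b⁵)⁷ = a³, (a⁴b⁵)⁸ = a²b⁵, (a⁴b⁵)⁹ = ab³, (a⁴b⁵)¹⁰ = b, (a⁴b⁵)¹¹ = a⁴b⁶, (a⁴b⁵)¹² = a³b⁴, (a⁴b⁵)¹³ = a²b², (a⁴b⁵)¹⁴ = a, (a⁴b⁵)¹⁵ = b⁵, (a⁴b⁵)¹⁶ = a⁴b³, (a⁴b⁵)¹⁷ = a³b, (a⁴b⁵)¹⁸ = a²b⁶, (a⁴b⁵)¹⁹ = ab⁴, (a⁴b⁵)²⁰ = b², (a⁴b⁵)²¹ = a⁴, (a⁴b⁵)²² = a³b⁵, (a⁴b⁵)²³ = a²b³, (a⁴b⁵)²⁴ = ab, (a⁴b⁵)²⁵ = b⁶, (a⁴b⁵)²⁶ = a⁴b⁴, (a⁴b⁵)²⁷ = a³b², (a⁴b⁵)²⁸ = a², (a⁴b⁵)²⁹ = ab⁵, (a⁴b⁵)³⁰ = b³, (a⁴b⁵)³¹ = a⁴b, (a⁴b⁵)³² = a³b⁶, (a⁴b⁵)³³ = a²b⁴, (a⁴b⁵)³⁴ = ab², (a⁴b⁵)³⁵ = e.
So |⟨a⁴b⁵⟩| = ord(a⁴b⁵) = 35. With |G| = 35, by Lagrange [G : ⟨a⁴b⁵⟩] = 35/35 = 1.

Answer: 1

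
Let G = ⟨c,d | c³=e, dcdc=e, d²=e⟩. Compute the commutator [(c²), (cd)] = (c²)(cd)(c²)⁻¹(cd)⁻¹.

[(c²), (cd)] = (c²)·(cd)·(c²)⁻¹·(cd)⁻¹.
  (c²) · (cd) = d
  d · c = c²d
  (c²d) · (cd) = c

Answer: c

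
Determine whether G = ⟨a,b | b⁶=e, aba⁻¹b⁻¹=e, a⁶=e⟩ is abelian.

Each pair of generators commutes: a·b = ab = b·a. Since the generators pairwise commute, every element of G commutes with every other, so G is abelian.

Answer: Yes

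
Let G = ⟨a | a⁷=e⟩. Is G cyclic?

|G| = 7. The element a has order 7 (its powers give 7 distinct elements), so ⟨a⟩ = G and G is cyclic.

Answer: Yes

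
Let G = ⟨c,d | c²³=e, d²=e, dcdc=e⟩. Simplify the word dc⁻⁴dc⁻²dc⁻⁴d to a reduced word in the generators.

Multiply left to right, reducing at each step:
  d · c⁻⁴ = c⁴d
  (c⁴d) · d = c⁴
  (c⁴) · c⁻² = c²
  (c²) · d = c²d
  (c²d) · c⁻⁴ = c⁶d
  (c⁶d) · d = c⁶

Answer: c⁶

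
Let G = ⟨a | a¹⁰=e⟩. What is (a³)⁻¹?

The order of (a³) is 10 (smallest k with (a³)ᵏ = e), so (a³)⁻¹ = (a³)⁹ = a⁷.
Check: (a³) · (a⁷) → (a³) · a⁷ = e, giving e as required.

Answer: a⁷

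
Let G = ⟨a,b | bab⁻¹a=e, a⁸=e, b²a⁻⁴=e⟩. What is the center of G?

An element z ∈ Z(G) iff z commutes with every generator.
For example a⁴ is central: (a⁴)·a = a⁵ = a·(a⁴); (a⁴)·b = b⁻¹ = b·(a⁴).
Whereas a ∉ Z(G) since a·b = ab ≠ a³b⁻¹ = b·a.
Checking each of the 16 elements this way gives Z(G) = {e, a⁴}, of order 2.

Answer: {e, a⁴}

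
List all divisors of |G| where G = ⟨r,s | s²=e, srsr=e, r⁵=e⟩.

|G| = 10 = 2 · 5. By Lagrange's theorem the order of any subgroup divides 10; the divisors of 10 are 1, 2, 5, 10.

Answer: 1, 2, 5, 10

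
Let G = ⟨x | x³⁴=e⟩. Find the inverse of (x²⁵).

The order of (x²⁵) is 34 (smallest k with (x²⁵)ᵏ = e), so (x²⁵)⁻¹ = (x²⁵)³³ = x⁹.
Check: (x²⁵) · (x⁹) → (x²⁵) · x⁹ = e, giving e as required.

Answer: x⁹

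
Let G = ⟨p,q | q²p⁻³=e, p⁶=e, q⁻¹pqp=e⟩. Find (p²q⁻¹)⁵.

Compute successive powers of (p²q⁻¹), reducing at each step:
  (p²q⁻¹)²: (p²q⁻¹) · p² = q⁻¹;   (q⁻¹) · q⁻¹ = p³
  (p²q⁻¹)³: (p³) · p² = p⁵;   (p⁵) · q⁻¹ = p²q
  (p²q⁻¹)⁴: (p²q) · p² = q;   q · q⁻¹ = e
  (p²q⁻¹)⁵: e · p² = p²;   (p²) · q⁻¹ = p²q⁻¹

Answer: p²q⁻¹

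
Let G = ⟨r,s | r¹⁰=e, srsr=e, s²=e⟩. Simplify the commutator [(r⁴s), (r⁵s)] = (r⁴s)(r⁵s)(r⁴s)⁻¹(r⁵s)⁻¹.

[(r⁴s), (r⁵s)] = (r⁴s)·(r⁵s)·(r⁴s)⁻¹·(r⁵s)⁻¹.
  (r⁴s) · (r⁵s) = r⁹
  (r⁹) · (r⁴s) = r³s
  (r³s) · (r⁵s) = r⁸

Answer: r⁸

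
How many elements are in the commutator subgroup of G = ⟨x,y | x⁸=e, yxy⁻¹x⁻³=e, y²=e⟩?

G' = [G, G] is generated by all commutators. The generator-pair commutators are: [x, y] = x⁶.
The subgroup they normally generate is {e, x², x⁴, x⁶}, of order 4.
Check: |G/G'| = 16/4 = 4 is the order of the abelianisation.

Answer: 4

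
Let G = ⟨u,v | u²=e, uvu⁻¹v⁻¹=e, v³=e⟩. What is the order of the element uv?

Compute successive powers until reaching e:
  (uv)¹ = uv, (uv)² = v², (uv)³ = u, (uv)⁴ = v, (uv)⁵ = uv², (uv)⁶ = e.
The smallest positive k with (uv)ᵏ = e is 6.

Answer: 6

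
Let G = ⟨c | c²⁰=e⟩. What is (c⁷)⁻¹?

The order of (c⁷) is 20 (smallest k with (c⁷)ᵏ = e), so (c⁷)⁻¹ = (c⁷)¹⁹ = c¹³.
Check: (c⁷) · (c¹³) → (c⁷) · c¹³ = e, giving e as required.

Answer: c¹³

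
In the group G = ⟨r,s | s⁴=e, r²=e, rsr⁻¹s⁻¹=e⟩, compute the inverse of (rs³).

The order of (rs³) is 4 (smallest k with (rs³)ᵏ = e), so (rs³)⁻¹ = (rs³)³ = rs.
Check: (rs³) · (rs) → (rs³) · r = s³;   (s³) · s = e, giving e as required.

Answer: rs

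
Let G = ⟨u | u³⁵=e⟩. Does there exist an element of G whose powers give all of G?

|G| = 35. The element u has order 35 (its powers give 35 distinct elements), so ⟨u⟩ = G and G is cyclic.

Answer: Yes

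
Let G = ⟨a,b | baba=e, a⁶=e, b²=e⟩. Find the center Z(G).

An element z ∈ Z(G) iff z commutes with every generator.
For example a³ is central: (a³)·a = a⁴ = a·(a³); (a³)·b = a³b = b·(a³).
Whereas a ∉ Z(G) since a·b = ab ≠ a⁵b = b·a.
Checking each of the 12 elements this way gives Z(G) = {e, a³}, of order 2.

Answer: {e, a³}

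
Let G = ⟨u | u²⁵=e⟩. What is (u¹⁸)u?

Compute (u¹⁸) · u by multiplying left to right and reducing via the relations at each step:
  (u¹⁸) · u = u¹⁹

Answer: u¹⁹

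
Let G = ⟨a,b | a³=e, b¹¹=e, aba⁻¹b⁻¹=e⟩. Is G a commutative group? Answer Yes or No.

Each pair of generators commutes: a·b = ab = b·a. Since the generators pairwise commute, every element of G commutes with every other, so G is abelian.

Answer: Yes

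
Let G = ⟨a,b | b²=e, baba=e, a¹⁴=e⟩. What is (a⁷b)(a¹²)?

Compute (a⁷b) · (a¹²) by multiplying left to right and reducing via the relations at each step:
  (a⁷b) · a¹² = a⁹b

Answer: a⁹b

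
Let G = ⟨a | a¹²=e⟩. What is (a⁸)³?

Compute successive powers of (a⁸), reducing at each step:
  (a⁸)²: (a⁸) · a⁸ = a⁴
  (a⁸)³: (a⁴) · a⁸ = e

Answer: e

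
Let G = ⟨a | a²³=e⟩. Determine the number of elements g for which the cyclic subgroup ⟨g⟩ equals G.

G is cyclic of order 23. An element generates G iff its order is 23, and a cyclic group of order 23 has exactly φ(23) = 22 such elements.

Answer: 22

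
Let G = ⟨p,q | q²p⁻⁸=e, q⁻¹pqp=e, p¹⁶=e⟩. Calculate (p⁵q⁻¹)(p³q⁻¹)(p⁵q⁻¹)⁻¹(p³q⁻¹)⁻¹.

[(p⁵q⁻¹), (p³q⁻¹)] = (p⁵q⁻¹)·(p³q⁻¹)·(p⁵q⁻¹)⁻¹·(p³q⁻¹)⁻¹.
  (p⁵q⁻¹) · (p³q⁻¹) = p¹⁰
  (p¹⁰) · (p⁵q) = p⁷q⁻¹
  (p⁷q⁻¹) · (p³q) = p⁴

Answer: p⁴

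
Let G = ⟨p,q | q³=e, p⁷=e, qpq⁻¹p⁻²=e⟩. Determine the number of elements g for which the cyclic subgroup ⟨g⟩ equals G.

⟨g⟩ = G would require ord(g) = |G| = 21, but the maximum element order in G is 7 < 21. So G is not cyclic and no single element generates it: the count is 0.

Answer: 0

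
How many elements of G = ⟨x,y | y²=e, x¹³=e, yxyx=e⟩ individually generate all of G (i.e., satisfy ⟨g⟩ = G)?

⟨g⟩ = G would require ord(g) = |G| = 26, but the maximum element order in G is 13 < 26. So G is not cyclic and no single element generates it: the count is 0.

Answer: 0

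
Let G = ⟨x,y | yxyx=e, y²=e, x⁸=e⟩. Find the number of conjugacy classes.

The conjugacy classes (representative and size) are:
  [e] (size 1), [x] (size 2), [x⁶] (size 2), [x³] (size 2), [x⁴] (size 1), [y] (size 4), [x⁵y] (size 4).
Class equation: 1 + 2 + 2 + 2 + 1 + 4 + 4 = 16 = |G|. So G has 7 conjugacy classes.

Answer: 7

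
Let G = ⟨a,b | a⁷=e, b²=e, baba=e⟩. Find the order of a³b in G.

Compute successive powers until reaching e:
  (a³b)¹ = a³b, (a³b)² = e.
The smallest positive k with (a³b)ᵏ = e is 2.

Answer: 2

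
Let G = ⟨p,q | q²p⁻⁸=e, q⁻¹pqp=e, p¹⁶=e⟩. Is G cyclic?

Every cyclic group is abelian. But p·q = pq while q·p = p⁷q⁻¹, so p·q ≠ q·p and G is not abelian. Hence G is not cyclic.

Answer: No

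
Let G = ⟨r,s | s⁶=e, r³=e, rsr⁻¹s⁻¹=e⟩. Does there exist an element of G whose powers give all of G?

|G| = 18, but the maximum element order in G is 6 < 18. No single element generates all of G, so G is not cyclic.

Answer: No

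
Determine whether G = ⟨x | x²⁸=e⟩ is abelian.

G has a single generator, so G is cyclic and hence abelian.

Answer: Yes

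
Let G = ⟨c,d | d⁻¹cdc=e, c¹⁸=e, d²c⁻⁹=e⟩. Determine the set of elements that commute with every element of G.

An element z ∈ Z(G) iff z commutes with every generator.
For example c⁹ is central: (c⁹)·c = c¹⁰ = c·(c⁹); (c⁹)·d = d⁻¹ = d·(c⁹).
Whereas c ∉ Z(G) since c·d = cd ≠ c⁸d⁻¹ = d·c.
Checking each of the 36 elements this way gives Z(G) = {e, c⁹}, of order 2.

Answer: {e, c⁹}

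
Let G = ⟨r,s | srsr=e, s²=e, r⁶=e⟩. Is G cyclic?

Every cyclic group is abelian. But r·s = rs while s·r = r⁵s, so r·s ≠ s·r and G is not abelian. Hence G is not cyclic.

Answer: No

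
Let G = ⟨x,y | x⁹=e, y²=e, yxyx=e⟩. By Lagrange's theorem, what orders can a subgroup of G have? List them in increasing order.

|G| = 18 = 2 · 3². By Lagrange's theorem the order of any subgroup divides 18; the divisors of 18 are 1, 2, 3, 6, 9, 18.

Answer: 1, 2, 3, 6, 9, 18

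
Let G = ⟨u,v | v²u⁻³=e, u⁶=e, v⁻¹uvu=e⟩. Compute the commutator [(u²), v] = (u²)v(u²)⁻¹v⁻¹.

[(u²), v] = (u²)·v·(u²)⁻¹·v⁻¹.
  (u²) · v = u²v
  (u²v) · (u⁴) = uv⁻¹
  (uv⁻¹) · (v⁻¹) = u⁴

Answer: u⁴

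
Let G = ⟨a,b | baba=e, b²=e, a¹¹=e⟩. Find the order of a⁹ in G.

Compute successive powers until reaching e:
  (a⁹)¹ = a⁹, (a⁹)² = a⁷, (a⁹)³ = a⁵, (a⁹)⁴ = a³, (a⁹)⁵ = a, (a⁹)⁶ = a¹⁰, (a⁹)⁷ = a⁸, (a⁹)⁸ = a⁶, (a⁹)⁹ = a⁴, (a⁹)¹⁰ = a², (a⁹)¹¹ = e.
The smallest positive k with (a⁹)ᵏ = e is 11.

Answer: 11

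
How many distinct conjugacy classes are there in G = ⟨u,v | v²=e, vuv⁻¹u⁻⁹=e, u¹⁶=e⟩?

The conjugacy classes (representative and size) are:
  [e] (size 1), [u⁹] (size 2), [u²] (size 1), [u³] (size 2), [u⁴] (size 1), [u¹³] (size 2), [u⁶] (size 1), [u¹⁵] (size 2), [u⁸] (size 1), [u¹⁰] (size 1), [u¹²] (size 1), [u¹⁴] (size 1), [v] (size 2), [uv] (size 2), [u²v] (size 2), [u¹¹v] (size 2), [u⁴v] (size 2), [u¹³v] (size 2), [u¹⁴v] (size 2), [u¹⁵v] (size 2).
Class equation: 1 + 2 + 1 + 2 + 1 + 2 + 1 + 2 + 1 + 1 + 1 + 1 + 2 + 2 + 2 + 2 + 2 + 2 + 2 + 2 = 32 = |G|. So G has 20 conjugacy classes.

Answer: 20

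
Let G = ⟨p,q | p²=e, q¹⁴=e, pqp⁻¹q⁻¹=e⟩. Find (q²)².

Compute successive powers of (q²), reducing at each step:
  (q²)²: (q²) · q² = q⁴

Answer: q⁴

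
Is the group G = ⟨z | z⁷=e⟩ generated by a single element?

|G| = 7. The element z has order 7 (its powers give 7 distinct elements), so ⟨z⟩ = G and G is cyclic.

Answer: Yes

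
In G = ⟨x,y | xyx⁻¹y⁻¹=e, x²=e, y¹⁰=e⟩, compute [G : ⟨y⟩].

First find ord(y) by computing successive powers:
  y¹ = y, y² = y², y³ = y³, y⁴ = y⁴, y⁵ = y⁵, y⁶ = y⁶, y⁷ = y⁷, y⁸ = y⁸, y⁹ = y⁹, y¹⁰ = e.
So |⟨y⟩| = ord(y) = 10. With |G| = 20, by Lagrange [G : ⟨y⟩] = 20/10 = 2.

Answer: 2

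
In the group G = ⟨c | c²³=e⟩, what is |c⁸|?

Compute successive powers until reaching e:
  (c⁸)¹ = c⁸, (c⁸)² = c¹⁶, (c⁸)³ = c, (c⁸)⁴ = c⁹, (c⁸)⁵ = c¹⁷, (c⁸)⁶ = c², (c⁸)⁷ = c¹⁰, (c⁸)⁸ = c¹⁸, (c⁸)⁹ = c³, (c⁸)¹⁰ = c¹¹, (c⁸)¹¹ = c¹⁹, (c⁸)¹² = c⁴, (c⁸)¹³ = c¹², (c⁸)¹⁴ = c²⁰, (c⁸)¹⁵ = c⁵, (c⁸)¹⁶ = c¹³, (c⁸)¹⁷ = c²¹, (c⁸)¹⁸ = c⁶, (c⁸)¹⁹ = c¹⁴, (c⁸)²⁰ = c²², (c⁸)²¹ = c⁷, (c⁸)²² = c¹⁵, (c⁸)²³ = e.
The smallest positive k with (c⁸)ᵏ = e is 23.

Answer: 23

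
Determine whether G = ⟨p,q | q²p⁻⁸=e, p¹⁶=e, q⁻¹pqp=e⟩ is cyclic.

Every cyclic group is abelian. But p·q = pq while q·p = p⁷q⁻¹, so p·q ≠ q·p and G is not abelian. Hence G is not cyclic.

Answer: No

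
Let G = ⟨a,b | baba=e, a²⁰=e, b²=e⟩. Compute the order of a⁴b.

Compute successive powers until reaching e:
  (a⁴b)¹ = a⁴b, (a⁴b)² = e.
The smallest positive k with (a⁴b)ᵏ = e is 2.

Answer: 2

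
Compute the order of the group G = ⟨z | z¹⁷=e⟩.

G is generated by a single element, so G is cyclic. The relator gives z¹⁷ = e and no smaller power is forced to be e, so the 17 powers {e, z, z², z³, z⁴, z⁵, z⁶, z⁷, z⁸, z⁹, z¹², z¹³, z¹¹, z¹⁰, z¹⁴, z¹⁵, z¹⁶} are distinct. Hence |G| = 17.

Answer: 17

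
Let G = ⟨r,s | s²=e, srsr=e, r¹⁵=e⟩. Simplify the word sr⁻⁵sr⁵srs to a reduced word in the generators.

Multiply left to right, reducing at each step:
  s · r⁻⁵ = r⁵s
  (r⁵s) · s = r⁵
  (r⁵) · r⁵ = r¹⁰
  (r¹⁰) · s = r¹⁰s
  (r¹⁰s) · r = r⁹s
  (r⁹s) · s = r⁹

Answer: r⁹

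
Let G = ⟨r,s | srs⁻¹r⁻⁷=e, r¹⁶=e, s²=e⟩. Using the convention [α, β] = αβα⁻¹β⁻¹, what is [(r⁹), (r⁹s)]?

[(r⁹), (r⁹s)] = (r⁹)·(r⁹s)·(r⁹)⁻¹·(r⁹s)⁻¹.
  (r⁹) · (r⁹s) = r²s
  (r²s) · (r⁷) = r³s
  (r³s) · (rs) = r¹⁰

Answer: r¹⁰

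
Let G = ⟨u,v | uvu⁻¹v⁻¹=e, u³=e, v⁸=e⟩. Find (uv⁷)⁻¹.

The order of (uv⁷) is 24 (smallest k with (uv⁷)ᵏ = e), so (uv⁷)⁻¹ = (uv⁷)²³ = u²v.
Check: (uv⁷) · (u²v) → (uv⁷) · u² = v⁷;   (v⁷) · v = e, giving e as required.

Answer: u²v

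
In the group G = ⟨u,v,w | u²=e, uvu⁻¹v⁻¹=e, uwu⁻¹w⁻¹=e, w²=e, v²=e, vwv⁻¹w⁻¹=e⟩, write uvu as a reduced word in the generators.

Multiply left to right, reducing at each step:
  u · v = uv
  (uv) · u = v

Answer: v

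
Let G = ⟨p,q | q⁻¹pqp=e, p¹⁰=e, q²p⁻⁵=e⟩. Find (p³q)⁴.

Compute successive powers of (p³q), reducing at each step:
  (p³q)²: (p³q) · p³ = q;   q · q = p⁵
  (p³q)³: (p⁵) · p³ = p⁸;   (p⁸) · q = p³q⁻¹
  (p³q)⁴: (p³q⁻¹) · p³ = q⁻¹;   (q⁻¹) · q = e

Answer: e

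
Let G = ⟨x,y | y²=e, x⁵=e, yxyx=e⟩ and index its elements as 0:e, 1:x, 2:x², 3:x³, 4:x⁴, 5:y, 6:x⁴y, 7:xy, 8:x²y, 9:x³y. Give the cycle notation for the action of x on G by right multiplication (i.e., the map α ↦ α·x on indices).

(0 1 2 3 4)(5 6 9 8 7)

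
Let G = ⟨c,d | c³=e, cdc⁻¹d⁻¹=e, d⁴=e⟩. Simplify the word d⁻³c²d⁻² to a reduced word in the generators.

Multiply left to right, reducing at each step:
  d · c² = c²d
  (c²d) · d⁻² = c²d³

Answer: c²d³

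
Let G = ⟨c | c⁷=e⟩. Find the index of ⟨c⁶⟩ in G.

First find ord(c⁶) by computing successive powers:
  (c⁶)¹ = c⁶, (c⁶)² = c⁵, (c⁶)³ = c⁴, (c⁶)⁴ = c³, (c⁶)⁵ = c², (c⁶)⁶ = c, (c⁶)⁷ = e.
So |⟨c⁶⟩| = ord(c⁶) = 7. With |G| = 7, by Lagrange [G : ⟨c⁶⟩] = 7/7 = 1.

Answer: 1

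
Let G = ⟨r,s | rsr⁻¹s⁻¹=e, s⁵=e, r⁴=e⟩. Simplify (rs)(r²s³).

Compute (rs) · (r²s³) by multiplying left to right and reducing via the relations at each step:
  (rs) · r² = r³s
  (r³s) · s³ = r³s⁴

Answer: r³s⁴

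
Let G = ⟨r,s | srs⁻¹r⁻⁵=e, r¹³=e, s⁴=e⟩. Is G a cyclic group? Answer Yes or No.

Every cyclic group is abelian. But r·s = rs while s·r = r⁵s, so r·s ≠ s·r and G is not abelian. Hence G is not cyclic.

Answer: No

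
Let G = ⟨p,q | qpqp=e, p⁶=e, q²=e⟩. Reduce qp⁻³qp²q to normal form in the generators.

Multiply left to right, reducing at each step:
  q · p⁻³ = p³q
  (p³q) · q = p³
  (p³) · p² = p⁵
  (p⁵) · q = p⁵q

Answer: p⁵q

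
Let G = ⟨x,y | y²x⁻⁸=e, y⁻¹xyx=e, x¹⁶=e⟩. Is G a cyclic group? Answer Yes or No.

Every cyclic group is abelian. But x·y = xy while y·x = x⁷y⁻¹, so x·y ≠ y·x and G is not abelian. Hence G is not cyclic.

Answer: No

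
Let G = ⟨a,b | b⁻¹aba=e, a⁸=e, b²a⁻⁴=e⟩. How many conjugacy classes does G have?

The conjugacy classes (representative and size) are:
  [e] (size 1), [a⁷] (size 2), [a⁶] (size 2), [a³] (size 2), [a⁴] (size 1), [a²b⁻¹] (size 4), [a³b⁻¹] (size 4).
Class equation: 1 + 2 + 2 + 2 + 1 + 4 + 4 = 16 = |G|. So G has 7 conjugacy classes.

Answer: 7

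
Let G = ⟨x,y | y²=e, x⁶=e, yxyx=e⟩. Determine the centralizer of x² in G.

⟨x²⟩ ⊆ C_G(x²) since powers of x² commute with x²; so |C_G(x²)| ≥ |⟨x²⟩| = 3.
By orbit–stabilizer, |C_G(x²)| = |G| / |conj. class of x²| = 12 / 2 = 6.
The 6 elements commuting with x² are {e, x, x², x³, x⁴, x⁵}.

Answer: {e, x, x², x³, x⁴, x⁵}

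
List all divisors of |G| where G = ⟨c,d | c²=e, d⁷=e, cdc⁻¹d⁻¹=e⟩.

|G| = 14 = 2 · 7. By Lagrange's theorem the order of any subgroup divides 14; the divisors of 14 are 1, 2, 7, 14.

Answer: 1, 2, 7, 14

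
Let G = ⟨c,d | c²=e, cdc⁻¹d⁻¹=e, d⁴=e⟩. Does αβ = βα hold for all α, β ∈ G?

Each pair of generators commutes: c·d = cd = d·c. Since the generators pairwise commute, every element of G commutes with every other, so G is abelian.

Answer: Yes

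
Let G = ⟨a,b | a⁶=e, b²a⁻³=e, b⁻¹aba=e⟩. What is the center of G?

An element z ∈ Z(G) iff z commutes with every generator.
For example a³ is central: (a³)·a = a⁴ = a·(a³); (a³)·b = b⁻¹ = b·(a³).
Whereas a ∉ Z(G) since a·b = ab ≠ a²b⁻¹ = b·a.
Checking each of the 12 elements this way gives Z(G) = {e, a³}, of order 2.

Answer: {e, a³}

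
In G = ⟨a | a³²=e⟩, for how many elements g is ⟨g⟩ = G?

G is cyclic of order 32. An element generates G iff its order is 32, and a cyclic group of order 32 has exactly φ(32) = 16 such elements.

Answer: 16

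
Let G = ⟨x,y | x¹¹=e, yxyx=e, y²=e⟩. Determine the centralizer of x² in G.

⟨x²⟩ ⊆ C_G(x²) since powers of x² commute with x²; so |C_G(x²)| ≥ |⟨x²⟩| = 11.
By orbit–stabilizer, |C_G(x²)| = |G| / |conj. class of x²| = 22 / 2 = 11.
The 11 elements commuting with x² are {e, x, x², x³, x⁴, x⁵, x⁶, x⁷, x⁸, x⁹, x¹⁰}.

Answer: {e, x, x², x³, x⁴, x⁵, x⁶, x⁷, x⁸, x⁹, x¹⁰}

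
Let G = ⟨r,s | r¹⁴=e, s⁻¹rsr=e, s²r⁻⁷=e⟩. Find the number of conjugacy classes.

The conjugacy classes (representative and size) are:
  [e] (size 1), [r¹³] (size 2), [r¹²] (size 2), [r¹¹] (size 2), [r⁴] (size 2), [r⁵] (size 2), [r⁸] (size 2), [r⁷] (size 1), [r⁵s⁻¹] (size 7), [r⁵s] (size 7).
Class equation: 1 + 2 + 2 + 2 + 2 + 2 + 2 + 1 + 7 + 7 = 28 = |G|. So G has 10 conjugacy classes.

Answer: 10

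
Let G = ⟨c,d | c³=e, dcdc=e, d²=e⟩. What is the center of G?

An element z ∈ Z(G) iff z commutes with every generator.
For example e is central: e·c = c = c·e; e·d = d = d·e.
Whereas c ∉ Z(G) since c·d = cd ≠ c²d = d·c.
Checking each of the 6 elements this way gives Z(G) = {e}, of order 1.

Answer: {e}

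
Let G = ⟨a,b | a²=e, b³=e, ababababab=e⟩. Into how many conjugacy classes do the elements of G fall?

The conjugacy classes (representative and size) are:
  [e] (size 1), [abab²abab²a] (size 15), [babab²a] (size 20), [ab²ab²a] (size 12), [b²abab²] (size 12).
Class equation: 1 + 15 + 20 + 12 + 12 = 60 = |G|. So G has 5 conjugacy classes.

Answer: 5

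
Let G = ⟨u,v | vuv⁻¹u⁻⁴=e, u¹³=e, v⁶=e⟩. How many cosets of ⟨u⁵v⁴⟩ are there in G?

First find ord(u⁵v⁴) by computing successive powers:
  (u⁵v⁴)¹ = u⁵v⁴, (u⁵v⁴)² = u¹¹v², (u⁵v⁴)³ = e.
So |⟨u⁵v⁴⟩| = ord(u⁵v⁴) = 3. With |G| = 78, by Lagrange [G : ⟨u⁵v⁴⟩] = 78/3 = 26.

Answer: 26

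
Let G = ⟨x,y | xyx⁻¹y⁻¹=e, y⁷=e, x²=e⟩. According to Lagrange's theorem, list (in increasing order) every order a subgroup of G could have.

|G| = 14 = 2 · 7. By Lagrange's theorem the order of any subgroup divides 14; the divisors of 14 are 1, 2, 7, 14.

Answer: 1, 2, 7, 14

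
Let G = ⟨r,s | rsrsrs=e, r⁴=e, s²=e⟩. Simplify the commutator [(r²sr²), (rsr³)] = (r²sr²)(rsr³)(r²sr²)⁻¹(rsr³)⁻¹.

[(r²sr²), (rsr³)] = (r²sr²)·(rsr³)·(r²sr²)⁻¹·(rsr³)⁻¹.
  (r²sr²) · (rsr³) = r³s
  (r³s) · (r²sr²) = rsr²s
  (rsr²s) · (rsr³) = sr

Answer: sr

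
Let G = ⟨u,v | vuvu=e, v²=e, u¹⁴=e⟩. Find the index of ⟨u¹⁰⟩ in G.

First find ord(u¹⁰) by computing successive powers:
  (u¹⁰)¹ = u¹⁰, (u¹⁰)² = u⁶, (u¹⁰)³ = u², (u¹⁰)⁴ = u¹², (u¹⁰)⁵ = u⁸, (u¹⁰)⁶ = u⁴, (u¹⁰)⁷ = e.
So |⟨u¹⁰⟩| = ord(u¹⁰) = 7. With |G| = 28, by Lagrange [G : ⟨u¹⁰⟩] = 28/7 = 4.

Answer: 4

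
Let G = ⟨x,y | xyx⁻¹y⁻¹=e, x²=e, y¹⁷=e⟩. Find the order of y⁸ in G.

Compute successive powers until reaching e:
  (y⁸)¹ = y⁸, (y⁸)² = y¹⁶, (y⁸)³ = y⁷, (y⁸)⁴ = y¹⁵, (y⁸)⁵ = y⁶, (y⁸)⁶ = y¹⁴, (y⁸)⁷ = y⁵, (y⁸)⁸ = y¹³, (y⁸)⁹ = y⁴, (y⁸)¹⁰ = y¹², (y⁸)¹¹ = y³, (y⁸)¹² = y¹¹, (y⁸)¹³ = y², (y⁸)¹⁴ = y¹⁰, (y⁸)¹⁵ = y, (y⁸)¹⁶ = y⁹, (y⁸)¹⁷ = e.
The smallest positive k with (y⁸)ᵏ = e is 17.

Answer: 17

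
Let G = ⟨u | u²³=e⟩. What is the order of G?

G is generated by a single element, so G is cyclic. The relator gives u²³ = e and no smaller power is forced to be e, so the 23 powers {e, u, u², u³, u⁴, u⁵, u⁶, u⁷, u⁸, u⁹, u²², u²¹, u²⁰, u¹², u¹³, u¹¹, u¹⁰, u¹⁴, u¹⁵, u¹⁶, u¹⁷, u¹⁸, u¹⁹} are distinct. Hence |G| = 23.

Answer: 23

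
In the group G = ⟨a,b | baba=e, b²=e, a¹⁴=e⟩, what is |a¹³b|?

Compute successive powers until reaching e:
  (a¹³b)¹ = a¹³b, (a¹³b)² = e.
The smallest positive k with (a¹³b)ᵏ = e is 2.

Answer: 2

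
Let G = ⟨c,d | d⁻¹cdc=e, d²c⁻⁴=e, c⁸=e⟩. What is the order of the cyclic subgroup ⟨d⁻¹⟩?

|⟨d⁻¹⟩| equals the order of d⁻¹. Compute successive powers until reaching e:
  (d⁻¹)¹ = d⁻¹, (d⁻¹)² = c⁴, (d⁻¹)³ = d, (d⁻¹)⁴ = e.
The smallest positive k with (d⁻¹)ᵏ = e is 4, so |⟨d⁻¹⟩| = 4.

Answer: 4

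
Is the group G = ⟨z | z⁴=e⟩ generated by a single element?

|G| = 4. The element z has order 4 (its powers give 4 distinct elements), so ⟨z⟩ = G and G is cyclic.

Answer: Yes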